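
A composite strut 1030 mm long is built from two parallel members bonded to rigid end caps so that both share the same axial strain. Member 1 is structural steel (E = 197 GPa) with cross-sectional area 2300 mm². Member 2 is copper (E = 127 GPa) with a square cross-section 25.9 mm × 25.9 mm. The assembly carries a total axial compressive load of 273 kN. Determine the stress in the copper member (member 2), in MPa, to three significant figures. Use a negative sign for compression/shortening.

A_2 = 670.8 mm².
Equal strain + equilibrium ⇒ each member carries load in proportion to AE: A₁E₁ = 453100000 N, A₂E₂ = 85190000 N, ΣAE = 538300000 N.
σ₂ = P·E₂/ΣAE = -273000·127000/538300000 = -64.41 MPa.

-64.4 MPa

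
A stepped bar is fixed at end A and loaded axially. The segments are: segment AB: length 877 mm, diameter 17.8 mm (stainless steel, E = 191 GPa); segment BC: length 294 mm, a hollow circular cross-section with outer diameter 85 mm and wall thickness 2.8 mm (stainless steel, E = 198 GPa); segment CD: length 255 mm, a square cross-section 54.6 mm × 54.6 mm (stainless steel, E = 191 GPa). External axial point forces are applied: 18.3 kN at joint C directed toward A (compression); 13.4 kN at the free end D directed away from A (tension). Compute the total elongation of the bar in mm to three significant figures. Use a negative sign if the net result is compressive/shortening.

Internal axial forces (sectioning from the free end, tension +): N_CD = 13.4 kN, N_BC = -4.9 kN, N_AB = -4.9 kN.
A_AB = 248.8 mm².
A_BC = 723.1 mm².
A_CD = 2981 mm².
δ_AB = -4900·877/(248.8·191000) = -0.09041 mm
δ_BC = -4900·294/(723.1·198000) = -0.01006 mm
δ_CD = 13400·255/(2981·191000) = 0.006001 mm
δ = Σδ_i = -0.09447 mm.

-0.0945 mm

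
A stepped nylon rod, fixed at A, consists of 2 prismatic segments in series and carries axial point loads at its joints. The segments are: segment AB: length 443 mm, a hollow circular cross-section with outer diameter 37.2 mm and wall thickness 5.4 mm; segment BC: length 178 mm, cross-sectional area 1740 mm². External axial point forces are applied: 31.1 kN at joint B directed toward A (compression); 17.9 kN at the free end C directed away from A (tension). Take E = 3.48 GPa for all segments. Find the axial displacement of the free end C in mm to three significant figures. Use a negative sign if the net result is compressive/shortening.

Internal axial forces (sectioning from the free end, tension +): N_BC = 17.9 kN, N_AB = -13.2 kN.
A_AB = 539.5 mm².
δ_AB = -13200·443/(539.5·3480) = -3.115 mm
δ_BC = 17900·178/(1740·3480) = 0.5262 mm
δ = Σδ_i = -2.589 mm.

-2.59 mm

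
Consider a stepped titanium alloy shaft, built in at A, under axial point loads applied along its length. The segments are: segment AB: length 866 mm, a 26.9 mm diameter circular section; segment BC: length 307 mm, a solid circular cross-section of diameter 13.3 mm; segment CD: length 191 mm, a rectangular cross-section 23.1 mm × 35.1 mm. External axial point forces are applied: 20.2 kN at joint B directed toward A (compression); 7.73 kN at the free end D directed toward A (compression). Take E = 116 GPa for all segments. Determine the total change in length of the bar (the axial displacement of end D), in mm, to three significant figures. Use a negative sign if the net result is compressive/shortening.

-0.530 mm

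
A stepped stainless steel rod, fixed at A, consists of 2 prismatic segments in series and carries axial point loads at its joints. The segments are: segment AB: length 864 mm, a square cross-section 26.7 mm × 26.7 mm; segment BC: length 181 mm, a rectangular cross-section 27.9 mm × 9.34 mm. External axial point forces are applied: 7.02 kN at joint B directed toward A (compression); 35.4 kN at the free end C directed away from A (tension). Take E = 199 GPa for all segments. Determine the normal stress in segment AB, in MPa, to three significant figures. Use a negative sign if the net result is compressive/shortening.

39.8 MPa

Internal axial forces (sectioning from the free end, tension +): N_BC = 35.4 kN, N_AB = 28.38 kN.
A_AB = 712.9 mm².
σ_AB = N_AB/A_AB = 28380/712.9 = 39.81 MPa.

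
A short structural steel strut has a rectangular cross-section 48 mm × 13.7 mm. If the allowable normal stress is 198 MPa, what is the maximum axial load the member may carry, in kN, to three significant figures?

130 kN

A = 657.6 mm².
P_max = σ_allow · A = 198 · 657.6 = 130200 N = 130.2 kN.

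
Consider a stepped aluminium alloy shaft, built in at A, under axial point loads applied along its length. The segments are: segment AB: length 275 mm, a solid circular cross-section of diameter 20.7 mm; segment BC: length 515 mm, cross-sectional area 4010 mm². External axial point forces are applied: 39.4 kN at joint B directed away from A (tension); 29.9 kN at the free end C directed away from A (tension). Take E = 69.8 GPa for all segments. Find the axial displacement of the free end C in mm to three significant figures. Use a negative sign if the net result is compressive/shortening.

Internal axial forces (sectioning from the free end, tension +): N_BC = 29.9 kN, N_AB = 69.3 kN.
A_AB = 336.5 mm².
δ_AB = 69300·275/(336.5·69800) = 0.8113 mm
δ_BC = 29900·515/(4010·69800) = 0.05501 mm
δ = Σδ_i = 0.8663 mm.

0.866 mm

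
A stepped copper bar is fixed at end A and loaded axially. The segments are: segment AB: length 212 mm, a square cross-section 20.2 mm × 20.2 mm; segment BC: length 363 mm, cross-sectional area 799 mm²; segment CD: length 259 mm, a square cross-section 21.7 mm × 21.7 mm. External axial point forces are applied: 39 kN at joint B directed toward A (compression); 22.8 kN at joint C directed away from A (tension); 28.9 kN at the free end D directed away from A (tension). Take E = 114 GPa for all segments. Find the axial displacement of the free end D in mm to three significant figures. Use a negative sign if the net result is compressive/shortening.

Internal axial forces (sectioning from the free end, tension +): N_CD = 28.9 kN, N_BC = 51.7 kN, N_AB = 12.7 kN.
A_AB = 408 mm².
A_CD = 470.9 mm².
δ_AB = 12700·212/(408·114000) = 0.05788 mm
δ_BC = 51700·363/(799·114000) = 0.206 mm
δ_CD = 28900·259/(470.9·114000) = 0.1394 mm
δ = Σδ_i = 0.4034 mm.

0.403 mm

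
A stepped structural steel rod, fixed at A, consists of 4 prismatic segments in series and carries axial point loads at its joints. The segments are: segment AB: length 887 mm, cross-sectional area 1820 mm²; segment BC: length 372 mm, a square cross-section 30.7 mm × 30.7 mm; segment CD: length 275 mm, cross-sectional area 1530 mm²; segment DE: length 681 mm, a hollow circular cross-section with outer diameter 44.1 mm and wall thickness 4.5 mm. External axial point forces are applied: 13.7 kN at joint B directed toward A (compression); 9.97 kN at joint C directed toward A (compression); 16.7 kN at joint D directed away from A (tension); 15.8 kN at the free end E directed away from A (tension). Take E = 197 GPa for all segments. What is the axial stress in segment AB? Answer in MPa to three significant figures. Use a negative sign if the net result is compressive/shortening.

4.85 MPa

Internal axial forces (sectioning from the free end, tension +): N_DE = 15.8 kN, N_CD = 32.5 kN, N_BC = 22.53 kN, N_AB = 8.83 kN.
σ_AB = N_AB/A_AB = 8830/1820 = 4.852 MPa.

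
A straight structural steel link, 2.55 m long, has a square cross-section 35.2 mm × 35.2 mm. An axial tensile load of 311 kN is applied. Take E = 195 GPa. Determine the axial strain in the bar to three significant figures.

A = 1239 mm².
σ = N/A = 251 MPa; ε = σ/E = 251/195000 = 1.287e-03.

0.00129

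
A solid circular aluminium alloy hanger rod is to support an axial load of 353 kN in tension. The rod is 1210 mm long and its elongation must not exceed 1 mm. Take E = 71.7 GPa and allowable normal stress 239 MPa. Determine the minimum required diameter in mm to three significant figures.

87.1 mm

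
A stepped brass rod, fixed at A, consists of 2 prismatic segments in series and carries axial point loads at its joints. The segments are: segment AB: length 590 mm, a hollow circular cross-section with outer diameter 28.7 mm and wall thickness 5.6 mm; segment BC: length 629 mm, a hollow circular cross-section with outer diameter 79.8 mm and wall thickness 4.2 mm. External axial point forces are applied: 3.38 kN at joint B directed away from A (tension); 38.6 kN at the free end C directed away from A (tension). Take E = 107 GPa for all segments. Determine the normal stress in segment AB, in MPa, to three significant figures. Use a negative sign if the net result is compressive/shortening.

Internal axial forces (sectioning from the free end, tension +): N_BC = 38.6 kN, N_AB = 41.98 kN.
A_AB = 406.4 mm².
σ_AB = N_AB/A_AB = 41980/406.4 = 103.3 MPa.

103 MPa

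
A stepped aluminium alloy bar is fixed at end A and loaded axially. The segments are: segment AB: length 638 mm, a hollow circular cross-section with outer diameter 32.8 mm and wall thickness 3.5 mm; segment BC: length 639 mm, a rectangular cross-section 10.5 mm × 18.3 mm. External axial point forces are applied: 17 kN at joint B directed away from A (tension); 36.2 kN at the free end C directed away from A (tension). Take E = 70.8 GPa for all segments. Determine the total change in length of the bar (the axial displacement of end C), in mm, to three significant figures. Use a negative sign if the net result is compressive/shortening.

3.19 mm

Internal axial forces (sectioning from the free end, tension +): N_BC = 36.2 kN, N_AB = 53.2 kN.
A_AB = 322.2 mm².
A_BC = 192.2 mm².
δ_AB = 53200·638/(322.2·70800) = 1.488 mm
δ_BC = 36200·639/(192.2·70800) = 1.7 mm
δ = Σδ_i = 3.188 mm.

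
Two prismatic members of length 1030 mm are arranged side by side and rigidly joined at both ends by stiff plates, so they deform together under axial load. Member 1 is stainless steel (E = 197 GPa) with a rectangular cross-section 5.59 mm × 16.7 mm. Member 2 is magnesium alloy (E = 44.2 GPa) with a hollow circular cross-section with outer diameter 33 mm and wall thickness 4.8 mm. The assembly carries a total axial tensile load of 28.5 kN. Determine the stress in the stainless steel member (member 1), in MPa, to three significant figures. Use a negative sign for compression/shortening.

151 MPa

A_1 = 93.35 mm².
A_2 = 425.2 mm².
Equal strain + equilibrium ⇒ each member carries load in proportion to AE: A₁E₁ = 18390000 N, A₂E₂ = 18800000 N, ΣAE = 37190000 N.
σ₁ = P·E₁/ΣAE = 28500·197000/37190000 = 151 MPa.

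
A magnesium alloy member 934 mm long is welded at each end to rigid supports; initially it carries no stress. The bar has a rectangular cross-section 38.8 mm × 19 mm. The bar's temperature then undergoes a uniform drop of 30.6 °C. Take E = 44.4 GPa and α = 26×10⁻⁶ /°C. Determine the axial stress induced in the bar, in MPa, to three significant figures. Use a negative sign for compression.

35.3 MPa

Free thermal expansion αLΔT = 26e-6 · 934 · -30.6 = -0.7431 mm.
The walls impose strain ε = −(-0.7431)/934 = 7.9560e-04; σ = Eε = 44400 · 7.9560e-04 = 35.32 MPa.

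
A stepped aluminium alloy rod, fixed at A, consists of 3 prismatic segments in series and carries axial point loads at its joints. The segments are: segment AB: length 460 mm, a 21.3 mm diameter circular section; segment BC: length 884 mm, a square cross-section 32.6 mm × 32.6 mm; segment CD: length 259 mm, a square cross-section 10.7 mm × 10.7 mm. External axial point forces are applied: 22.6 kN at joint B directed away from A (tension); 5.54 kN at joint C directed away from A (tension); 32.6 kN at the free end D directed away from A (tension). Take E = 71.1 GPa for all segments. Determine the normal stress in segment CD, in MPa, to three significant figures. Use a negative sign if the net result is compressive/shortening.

Internal axial forces (sectioning from the free end, tension +): N_CD = 32.6 kN, N_BC = 38.14 kN, N_AB = 60.74 kN.
A_CD = 114.5 mm².
σ_CD = N_CD/A_CD = 32600/114.5 = 284.7 MPa.

285 MPa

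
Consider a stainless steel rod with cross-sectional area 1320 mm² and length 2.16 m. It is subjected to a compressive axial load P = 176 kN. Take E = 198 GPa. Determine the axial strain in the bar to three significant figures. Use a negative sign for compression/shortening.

σ = N/A = -133.3 MPa; ε = σ/E = -133.3/198000 = -6.734e-04.

-6.73e-04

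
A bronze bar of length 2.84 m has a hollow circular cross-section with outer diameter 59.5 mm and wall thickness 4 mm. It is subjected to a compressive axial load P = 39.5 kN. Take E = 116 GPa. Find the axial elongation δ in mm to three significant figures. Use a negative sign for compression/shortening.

A = 697.4 mm².
δ_mech = NL/(AE) = -39500·2840/(697.4·116000) = -1.387 mm.

-1.39 mm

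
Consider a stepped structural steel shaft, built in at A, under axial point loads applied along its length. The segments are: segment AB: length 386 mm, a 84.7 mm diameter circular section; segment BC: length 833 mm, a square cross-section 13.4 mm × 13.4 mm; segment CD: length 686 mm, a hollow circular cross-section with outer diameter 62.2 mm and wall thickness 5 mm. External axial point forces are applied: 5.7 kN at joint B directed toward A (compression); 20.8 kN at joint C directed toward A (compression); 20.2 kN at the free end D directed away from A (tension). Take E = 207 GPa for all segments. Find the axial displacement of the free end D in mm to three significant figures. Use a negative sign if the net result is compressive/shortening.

Internal axial forces (sectioning from the free end, tension +): N_CD = 20.2 kN, N_BC = -0.6 kN, N_AB = -6.3 kN.
A_AB = 5635 mm².
A_BC = 179.6 mm².
A_CD = 898.5 mm².
δ_AB = -6300·386/(5635·207000) = -0.002085 mm
δ_BC = -600·833/(179.6·207000) = -0.01345 mm
δ_CD = 20200·686/(898.5·207000) = 0.07451 mm
δ = Σδ_i = 0.05897 mm.

0.0590 mm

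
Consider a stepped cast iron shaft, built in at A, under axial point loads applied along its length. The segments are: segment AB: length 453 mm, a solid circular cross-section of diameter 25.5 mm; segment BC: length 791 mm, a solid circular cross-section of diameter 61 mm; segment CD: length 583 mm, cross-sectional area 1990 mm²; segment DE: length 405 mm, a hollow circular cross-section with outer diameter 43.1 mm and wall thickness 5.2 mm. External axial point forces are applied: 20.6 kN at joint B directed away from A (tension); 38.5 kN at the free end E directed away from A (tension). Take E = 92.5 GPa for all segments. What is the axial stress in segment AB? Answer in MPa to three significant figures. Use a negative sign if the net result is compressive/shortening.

Internal axial forces (sectioning from the free end, tension +): N_DE = 38.5 kN, N_CD = 38.5 kN, N_BC = 38.5 kN, N_AB = 59.1 kN.
A_AB = 510.7 mm².
σ_AB = N_AB/A_AB = 59100/510.7 = 115.7 MPa.

116 MPa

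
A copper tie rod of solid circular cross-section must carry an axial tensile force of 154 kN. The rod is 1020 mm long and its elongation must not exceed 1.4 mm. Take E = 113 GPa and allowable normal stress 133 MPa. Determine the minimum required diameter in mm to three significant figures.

Required area A ≥ P/σ_allow = 154000/133 = 1158 mm².
For a solid circular section, d ≥ √(4A/π) = 38.4 mm.
Elongation limit: A ≥ PL/(Eδ_allow) = 154000·1020/(113000·1.4) = 992.9 mm² ⇒ d ≥ 35.56 mm.
The stress limit governs.

38.4 mm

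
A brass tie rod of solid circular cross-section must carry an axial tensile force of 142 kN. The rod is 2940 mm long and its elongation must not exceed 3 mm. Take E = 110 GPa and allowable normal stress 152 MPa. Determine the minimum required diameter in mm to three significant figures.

Required area A ≥ P/σ_allow = 142000/152 = 934.2 mm².
For a solid circular section, d ≥ √(4A/π) = 34.49 mm.
Elongation limit: A ≥ PL/(Eδ_allow) = 142000·2940/(110000·3) = 1265 mm² ⇒ d ≥ 40.13 mm.
The elongation limit governs.

40.1 mm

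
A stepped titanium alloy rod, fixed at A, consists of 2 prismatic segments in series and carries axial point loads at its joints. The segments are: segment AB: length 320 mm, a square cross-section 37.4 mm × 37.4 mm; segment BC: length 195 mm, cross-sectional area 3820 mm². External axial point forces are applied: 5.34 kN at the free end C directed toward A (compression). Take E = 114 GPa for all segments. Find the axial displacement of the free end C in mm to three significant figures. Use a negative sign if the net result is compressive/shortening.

-0.0131 mm

Internal axial forces (sectioning from the free end, tension +): N_BC = -5.34 kN, N_AB = -5.34 kN.
A_AB = 1399 mm².
δ_AB = -5340·320/(1399·114000) = -0.01072 mm
δ_BC = -5340·195/(3820·114000) = -0.002391 mm
δ = Σδ_i = -0.01311 mm.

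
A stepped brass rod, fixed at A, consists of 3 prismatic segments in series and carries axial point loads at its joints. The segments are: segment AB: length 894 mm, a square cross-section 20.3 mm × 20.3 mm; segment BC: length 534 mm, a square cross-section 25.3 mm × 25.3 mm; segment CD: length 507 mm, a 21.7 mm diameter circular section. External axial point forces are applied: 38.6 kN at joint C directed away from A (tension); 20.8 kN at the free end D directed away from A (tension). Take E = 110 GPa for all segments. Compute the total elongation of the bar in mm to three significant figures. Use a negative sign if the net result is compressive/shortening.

1.88 mm

Internal axial forces (sectioning from the free end, tension +): N_CD = 20.8 kN, N_BC = 59.4 kN, N_AB = 59.4 kN.
A_AB = 412.1 mm².
A_BC = 640.1 mm².
A_CD = 369.8 mm².
δ_AB = 59400·894/(412.1·110000) = 1.171 mm
δ_BC = 59400·534/(640.1·110000) = 0.4505 mm
δ_CD = 20800·507/(369.8·110000) = 0.2592 mm
δ = Σδ_i = 1.881 mm.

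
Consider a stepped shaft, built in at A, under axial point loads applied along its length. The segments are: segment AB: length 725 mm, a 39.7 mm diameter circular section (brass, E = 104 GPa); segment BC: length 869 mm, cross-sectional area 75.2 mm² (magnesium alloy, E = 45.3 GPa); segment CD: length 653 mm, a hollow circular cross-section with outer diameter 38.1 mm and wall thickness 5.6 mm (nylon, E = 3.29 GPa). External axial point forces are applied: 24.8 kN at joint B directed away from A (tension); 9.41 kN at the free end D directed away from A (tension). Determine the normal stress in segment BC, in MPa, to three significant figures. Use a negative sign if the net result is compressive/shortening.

125 MPa

Internal axial forces (sectioning from the free end, tension +): N_CD = 9.41 kN, N_BC = 9.41 kN, N_AB = 34.21 kN.
σ_BC = N_BC/A_BC = 9410/75.2 = 125.1 MPa.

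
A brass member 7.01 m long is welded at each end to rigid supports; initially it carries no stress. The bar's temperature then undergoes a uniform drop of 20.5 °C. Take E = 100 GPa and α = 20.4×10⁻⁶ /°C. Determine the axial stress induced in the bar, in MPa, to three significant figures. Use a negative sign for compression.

41.8 MPa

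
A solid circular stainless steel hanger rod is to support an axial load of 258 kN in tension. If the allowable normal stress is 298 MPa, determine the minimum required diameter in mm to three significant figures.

Required area A ≥ P/σ_allow = 258000/298 = 865.8 mm².
For a solid circular section, d ≥ √(4A/π) = 33.2 mm.

33.2 mm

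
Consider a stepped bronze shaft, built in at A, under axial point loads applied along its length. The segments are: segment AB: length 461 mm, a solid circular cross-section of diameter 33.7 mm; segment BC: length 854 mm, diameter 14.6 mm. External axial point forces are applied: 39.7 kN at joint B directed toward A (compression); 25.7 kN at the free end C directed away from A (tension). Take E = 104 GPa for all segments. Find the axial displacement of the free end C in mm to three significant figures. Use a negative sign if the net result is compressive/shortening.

Internal axial forces (sectioning from the free end, tension +): N_BC = 25.7 kN, N_AB = -14 kN.
A_AB = 892 mm².
A_BC = 167.4 mm².
δ_AB = -14000·461/(892·104000) = -0.06957 mm
δ_BC = 25700·854/(167.4·104000) = 1.261 mm
δ = Σδ_i = 1.191 mm.

1.19 mm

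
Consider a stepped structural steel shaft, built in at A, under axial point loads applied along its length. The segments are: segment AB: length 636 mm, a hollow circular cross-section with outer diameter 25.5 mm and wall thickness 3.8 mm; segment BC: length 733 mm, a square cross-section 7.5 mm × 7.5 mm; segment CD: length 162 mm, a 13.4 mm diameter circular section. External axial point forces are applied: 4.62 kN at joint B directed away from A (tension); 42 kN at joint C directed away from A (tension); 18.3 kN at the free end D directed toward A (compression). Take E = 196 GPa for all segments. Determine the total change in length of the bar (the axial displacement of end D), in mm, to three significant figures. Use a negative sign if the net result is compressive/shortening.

1.82 mm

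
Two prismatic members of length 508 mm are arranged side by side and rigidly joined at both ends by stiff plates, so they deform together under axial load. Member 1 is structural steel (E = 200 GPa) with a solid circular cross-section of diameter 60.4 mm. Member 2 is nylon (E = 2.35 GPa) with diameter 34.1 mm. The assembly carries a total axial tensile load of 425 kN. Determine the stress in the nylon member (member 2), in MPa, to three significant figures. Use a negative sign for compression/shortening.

1.74 MPa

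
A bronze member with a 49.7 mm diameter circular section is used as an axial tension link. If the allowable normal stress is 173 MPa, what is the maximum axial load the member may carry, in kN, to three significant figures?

336 kN

A = 1940 mm².
P_max = σ_allow · A = 173 · 1940 = 335600 N = 335.6 kN.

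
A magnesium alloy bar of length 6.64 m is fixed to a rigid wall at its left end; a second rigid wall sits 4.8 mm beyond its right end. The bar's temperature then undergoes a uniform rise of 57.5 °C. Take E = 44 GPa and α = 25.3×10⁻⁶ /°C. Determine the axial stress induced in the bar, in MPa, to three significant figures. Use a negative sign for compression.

Free thermal expansion αLΔT = 25.3e-6 · 6640 · 57.5 = 9.66 mm.
The walls engage after the gap closes; constrained expansion = 9.66 − 4.8 = 4.86 mm.
The walls impose strain ε = −(4.86)/6640 = -7.3186e-04; σ = Eε = 44000 · -7.3186e-04 = -32.2 MPa.

-32.2 MPa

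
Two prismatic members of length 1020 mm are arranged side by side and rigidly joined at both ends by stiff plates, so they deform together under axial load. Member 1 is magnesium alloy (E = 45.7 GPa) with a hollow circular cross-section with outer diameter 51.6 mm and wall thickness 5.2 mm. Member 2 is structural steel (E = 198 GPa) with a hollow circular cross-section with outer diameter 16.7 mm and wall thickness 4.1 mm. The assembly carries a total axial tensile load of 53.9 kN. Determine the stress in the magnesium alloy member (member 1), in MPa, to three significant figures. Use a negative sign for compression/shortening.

36.9 MPa

A_1 = 758 mm².
A_2 = 162.3 mm².
Equal strain + equilibrium ⇒ each member carries load in proportion to AE: A₁E₁ = 34640000 N, A₂E₂ = 32130000 N, ΣAE = 66780000 N.
σ₁ = P·E₁/ΣAE = 53900·45700/66780000 = 36.89 MPa.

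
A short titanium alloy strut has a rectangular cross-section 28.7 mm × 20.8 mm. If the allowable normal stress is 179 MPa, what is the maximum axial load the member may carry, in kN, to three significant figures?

A = 597 mm².
P_max = σ_allow · A = 179 · 597 = 106900 N = 106.9 kN.

107 kN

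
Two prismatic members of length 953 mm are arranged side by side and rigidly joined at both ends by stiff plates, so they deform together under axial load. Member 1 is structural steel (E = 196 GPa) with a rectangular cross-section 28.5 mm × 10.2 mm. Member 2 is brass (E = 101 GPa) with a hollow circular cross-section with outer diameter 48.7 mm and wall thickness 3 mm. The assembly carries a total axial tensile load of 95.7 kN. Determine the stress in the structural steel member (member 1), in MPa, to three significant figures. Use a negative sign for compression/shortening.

187 MPa

A_1 = 290.7 mm².
A_2 = 430.7 mm².
Equal strain + equilibrium ⇒ each member carries load in proportion to AE: A₁E₁ = 56980000 N, A₂E₂ = 43500000 N, ΣAE = 100500000 N.
σ₁ = P·E₁/ΣAE = 95700·196000/100500000 = 186.7 MPa.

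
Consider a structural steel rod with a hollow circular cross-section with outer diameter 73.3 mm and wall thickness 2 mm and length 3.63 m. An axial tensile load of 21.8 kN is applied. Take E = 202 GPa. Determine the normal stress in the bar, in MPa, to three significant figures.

A = 448 mm².
σ = N/A = 21800/448 = 48.66 MPa.

48.7 MPa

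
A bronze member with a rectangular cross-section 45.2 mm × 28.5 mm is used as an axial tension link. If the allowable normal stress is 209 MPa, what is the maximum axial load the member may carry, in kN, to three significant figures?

A = 1288 mm².
P_max = σ_allow · A = 209 · 1288 = 269200 N = 269.2 kN.

269 kN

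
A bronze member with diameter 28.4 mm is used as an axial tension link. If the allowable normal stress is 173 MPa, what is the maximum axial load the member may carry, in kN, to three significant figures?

A = 633.5 mm².
P_max = σ_allow · A = 173 · 633.5 = 109600 N = 109.6 kN.

110 kN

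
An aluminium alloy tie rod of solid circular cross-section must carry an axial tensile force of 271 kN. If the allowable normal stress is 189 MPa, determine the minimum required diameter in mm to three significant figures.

Required area A ≥ P/σ_allow = 271000/189 = 1434 mm².
For a solid circular section, d ≥ √(4A/π) = 42.73 mm.

42.7 mm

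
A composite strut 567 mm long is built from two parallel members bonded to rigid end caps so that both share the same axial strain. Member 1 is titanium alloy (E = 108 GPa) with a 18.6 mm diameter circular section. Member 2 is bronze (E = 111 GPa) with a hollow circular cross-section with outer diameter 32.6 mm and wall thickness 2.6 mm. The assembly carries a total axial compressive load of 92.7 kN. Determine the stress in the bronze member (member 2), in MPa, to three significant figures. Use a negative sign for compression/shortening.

A_1 = 271.7 mm².
A_2 = 245 mm².
Equal strain + equilibrium ⇒ each member carries load in proportion to AE: A₁E₁ = 29350000 N, A₂E₂ = 27200000 N, ΣAE = 56550000 N.
σ₂ = P·E₂/ΣAE = -92700·111000/56550000 = -182 MPa.

-182 MPa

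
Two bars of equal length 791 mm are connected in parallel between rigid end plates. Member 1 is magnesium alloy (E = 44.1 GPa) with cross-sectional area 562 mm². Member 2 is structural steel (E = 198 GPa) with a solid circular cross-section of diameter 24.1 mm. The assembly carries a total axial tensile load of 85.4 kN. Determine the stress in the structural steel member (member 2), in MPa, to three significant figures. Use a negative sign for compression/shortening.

147 MPa

A_2 = 456.2 mm².
Equal strain + equilibrium ⇒ each member carries load in proportion to AE: A₁E₁ = 24780000 N, A₂E₂ = 90320000 N, ΣAE = 115100000 N.
σ₂ = P·E₂/ΣAE = 85400·198000/115100000 = 146.9 MPa.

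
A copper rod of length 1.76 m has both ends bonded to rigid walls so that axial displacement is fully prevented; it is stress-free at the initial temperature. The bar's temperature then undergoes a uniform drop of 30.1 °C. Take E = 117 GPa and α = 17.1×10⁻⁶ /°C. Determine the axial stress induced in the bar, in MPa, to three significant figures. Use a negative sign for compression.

60.2 MPa

Free thermal expansion αLΔT = 17.1e-6 · 1760 · -30.1 = -0.9059 mm.
The walls impose strain ε = −(-0.9059)/1760 = 5.1471e-04; σ = Eε = 117000 · 5.1471e-04 = 60.22 MPa.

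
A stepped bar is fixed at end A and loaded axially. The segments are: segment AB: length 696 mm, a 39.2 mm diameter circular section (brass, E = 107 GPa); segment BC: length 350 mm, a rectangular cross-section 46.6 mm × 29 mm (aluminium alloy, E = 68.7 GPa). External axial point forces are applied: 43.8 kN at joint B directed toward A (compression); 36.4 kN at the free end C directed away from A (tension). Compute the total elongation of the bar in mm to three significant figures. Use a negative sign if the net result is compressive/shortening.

0.0973 mm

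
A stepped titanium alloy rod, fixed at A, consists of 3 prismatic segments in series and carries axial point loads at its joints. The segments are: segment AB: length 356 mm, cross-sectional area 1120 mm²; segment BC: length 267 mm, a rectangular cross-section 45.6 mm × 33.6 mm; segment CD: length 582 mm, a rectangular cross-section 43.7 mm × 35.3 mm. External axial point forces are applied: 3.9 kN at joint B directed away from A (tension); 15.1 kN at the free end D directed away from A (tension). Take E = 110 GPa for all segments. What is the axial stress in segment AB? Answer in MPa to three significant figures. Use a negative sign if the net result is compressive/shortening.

17.0 MPa

Internal axial forces (sectioning from the free end, tension +): N_CD = 15.1 kN, N_BC = 15.1 kN, N_AB = 19 kN.
σ_AB = N_AB/A_AB = 19000/1120 = 16.96 MPa.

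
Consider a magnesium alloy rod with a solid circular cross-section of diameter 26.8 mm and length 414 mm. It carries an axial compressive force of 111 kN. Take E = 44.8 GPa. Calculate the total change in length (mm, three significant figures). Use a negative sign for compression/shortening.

A = 564.1 mm².
δ_mech = NL/(AE) = -111000·414/(564.1·44800) = -1.818 mm.

-1.82 mm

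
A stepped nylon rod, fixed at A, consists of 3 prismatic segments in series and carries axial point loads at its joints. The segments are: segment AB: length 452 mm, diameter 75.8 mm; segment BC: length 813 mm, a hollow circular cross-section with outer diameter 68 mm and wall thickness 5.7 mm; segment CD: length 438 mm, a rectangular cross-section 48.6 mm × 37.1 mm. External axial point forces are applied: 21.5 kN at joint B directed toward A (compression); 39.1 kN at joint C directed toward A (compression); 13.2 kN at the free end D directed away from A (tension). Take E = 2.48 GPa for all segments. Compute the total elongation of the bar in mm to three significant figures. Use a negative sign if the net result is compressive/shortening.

Internal axial forces (sectioning from the free end, tension +): N_CD = 13.2 kN, N_BC = -25.9 kN, N_AB = -47.4 kN.
A_AB = 4513 mm².
A_BC = 1116 mm².
A_CD = 1803 mm².
δ_AB = -47400·452/(4513·2480) = -1.914 mm
δ_BC = -25900·813/(1116·2480) = -7.611 mm
δ_CD = 13200·438/(1803·2480) = 1.293 mm
δ = Σδ_i = -8.232 mm.

-8.23 mm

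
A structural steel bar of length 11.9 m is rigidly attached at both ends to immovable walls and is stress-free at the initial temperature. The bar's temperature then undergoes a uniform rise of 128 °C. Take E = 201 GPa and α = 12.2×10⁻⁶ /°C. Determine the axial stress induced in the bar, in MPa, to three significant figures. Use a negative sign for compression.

-314 MPa

Free thermal expansion αLΔT = 12.2e-6 · 11900 · 128 = 18.58 mm.
The walls impose strain ε = −(18.58)/11900 = -1.5616e-03; σ = Eε = 201000 · -1.5616e-03 = -313.9 MPa.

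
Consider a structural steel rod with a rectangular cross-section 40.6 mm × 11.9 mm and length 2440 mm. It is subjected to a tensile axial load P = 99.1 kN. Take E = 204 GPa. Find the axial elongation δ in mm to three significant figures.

2.45 mm

A = 483.1 mm².
δ_mech = NL/(AE) = 99100·2440/(483.1·204000) = 2.453 mm.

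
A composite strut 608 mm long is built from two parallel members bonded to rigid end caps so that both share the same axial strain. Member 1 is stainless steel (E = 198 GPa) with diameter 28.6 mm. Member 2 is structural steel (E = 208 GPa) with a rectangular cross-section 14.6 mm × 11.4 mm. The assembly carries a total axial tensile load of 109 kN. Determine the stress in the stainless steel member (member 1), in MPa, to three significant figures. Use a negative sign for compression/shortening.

A_1 = 642.4 mm².
A_2 = 166.4 mm².
Equal strain + equilibrium ⇒ each member carries load in proportion to AE: A₁E₁ = 127200000 N, A₂E₂ = 34620000 N, ΣAE = 161800000 N.
σ₁ = P·E₁/ΣAE = 109000·198000/161800000 = 133.4 MPa.

133 MPa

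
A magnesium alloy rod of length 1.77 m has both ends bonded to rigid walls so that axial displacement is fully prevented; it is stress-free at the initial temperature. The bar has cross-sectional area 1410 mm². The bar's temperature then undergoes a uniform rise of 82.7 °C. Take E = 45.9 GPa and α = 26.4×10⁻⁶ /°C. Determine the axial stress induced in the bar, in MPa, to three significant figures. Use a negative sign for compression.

-100 MPa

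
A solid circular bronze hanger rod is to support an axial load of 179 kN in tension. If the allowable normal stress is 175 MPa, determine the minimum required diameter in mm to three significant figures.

36.1 mm

Required area A ≥ P/σ_allow = 179000/175 = 1023 mm².
For a solid circular section, d ≥ √(4A/π) = 36.09 mm.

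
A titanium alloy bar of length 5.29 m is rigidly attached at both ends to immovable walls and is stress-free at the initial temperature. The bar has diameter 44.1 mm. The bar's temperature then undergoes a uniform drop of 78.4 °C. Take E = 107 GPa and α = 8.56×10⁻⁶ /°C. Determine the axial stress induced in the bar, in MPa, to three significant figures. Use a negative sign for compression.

71.8 MPa

Free thermal expansion αLΔT = 8.56e-6 · 5290 · -78.4 = -3.55 mm.
The walls impose strain ε = −(-3.55)/5290 = 6.7110e-04; σ = Eε = 107000 · 6.7110e-04 = 71.81 MPa.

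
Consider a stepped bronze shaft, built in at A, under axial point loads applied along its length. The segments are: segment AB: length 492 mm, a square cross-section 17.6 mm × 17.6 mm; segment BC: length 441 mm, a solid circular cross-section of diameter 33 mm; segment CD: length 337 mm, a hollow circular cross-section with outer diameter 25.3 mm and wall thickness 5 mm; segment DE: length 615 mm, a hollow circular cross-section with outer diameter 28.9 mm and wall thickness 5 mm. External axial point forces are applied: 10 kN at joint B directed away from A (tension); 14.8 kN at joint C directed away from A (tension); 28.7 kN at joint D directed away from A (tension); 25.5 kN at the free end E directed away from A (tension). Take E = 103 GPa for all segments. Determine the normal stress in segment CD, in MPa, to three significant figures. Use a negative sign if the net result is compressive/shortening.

Internal axial forces (sectioning from the free end, tension +): N_DE = 25.5 kN, N_CD = 54.2 kN, N_BC = 69 kN, N_AB = 79 kN.
A_CD = 318.9 mm².
σ_CD = N_CD/A_CD = 54200/318.9 = 170 MPa.

170 MPa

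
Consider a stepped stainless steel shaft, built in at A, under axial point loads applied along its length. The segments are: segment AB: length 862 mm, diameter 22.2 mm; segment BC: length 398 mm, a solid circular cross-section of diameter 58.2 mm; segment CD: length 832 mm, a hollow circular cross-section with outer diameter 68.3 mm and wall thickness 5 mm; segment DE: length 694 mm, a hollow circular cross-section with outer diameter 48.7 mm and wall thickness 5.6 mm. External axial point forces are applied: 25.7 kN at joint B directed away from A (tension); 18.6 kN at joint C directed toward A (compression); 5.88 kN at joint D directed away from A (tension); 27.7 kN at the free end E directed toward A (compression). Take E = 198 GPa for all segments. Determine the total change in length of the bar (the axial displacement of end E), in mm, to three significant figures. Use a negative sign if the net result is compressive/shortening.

Internal axial forces (sectioning from the free end, tension +): N_DE = -27.7 kN, N_CD = -21.82 kN, N_BC = -40.42 kN, N_AB = -14.72 kN.
A_AB = 387.1 mm².
A_BC = 2660 mm².
A_CD = 994.3 mm².
A_DE = 758.3 mm².
δ_AB = -14720·862/(387.1·198000) = -0.1656 mm
δ_BC = -40420·398/(2660·198000) = -0.03054 mm
δ_CD = -21820·832/(994.3·198000) = -0.09221 mm
δ_DE = -27700·694/(758.3·198000) = -0.128 mm
δ = Σδ_i = -0.4164 mm.

-0.416 mm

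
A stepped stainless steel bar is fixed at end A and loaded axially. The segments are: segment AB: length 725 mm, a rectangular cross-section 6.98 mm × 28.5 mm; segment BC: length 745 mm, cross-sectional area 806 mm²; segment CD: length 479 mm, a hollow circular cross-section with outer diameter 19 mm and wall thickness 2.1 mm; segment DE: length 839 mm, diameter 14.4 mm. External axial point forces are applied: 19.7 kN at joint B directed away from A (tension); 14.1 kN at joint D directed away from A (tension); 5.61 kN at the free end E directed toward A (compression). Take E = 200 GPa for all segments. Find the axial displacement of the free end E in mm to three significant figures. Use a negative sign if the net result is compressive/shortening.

0.591 mm

Internal axial forces (sectioning from the free end, tension +): N_DE = -5.61 kN, N_CD = 8.49 kN, N_BC = 8.49 kN, N_AB = 28.19 kN.
A_AB = 198.9 mm².
A_CD = 111.5 mm².
A_DE = 162.9 mm².
δ_AB = 28190·725/(198.9·200000) = 0.5137 mm
δ_BC = 8490·745/(806·200000) = 0.03924 mm
δ_CD = 8490·479/(111.5·200000) = 0.1824 mm
δ_DE = -5610·839/(162.9·200000) = -0.1445 mm
δ = Σδ_i = 0.5908 mm.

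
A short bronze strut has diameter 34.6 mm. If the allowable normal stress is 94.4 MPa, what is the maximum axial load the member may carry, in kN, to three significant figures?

88.8 kN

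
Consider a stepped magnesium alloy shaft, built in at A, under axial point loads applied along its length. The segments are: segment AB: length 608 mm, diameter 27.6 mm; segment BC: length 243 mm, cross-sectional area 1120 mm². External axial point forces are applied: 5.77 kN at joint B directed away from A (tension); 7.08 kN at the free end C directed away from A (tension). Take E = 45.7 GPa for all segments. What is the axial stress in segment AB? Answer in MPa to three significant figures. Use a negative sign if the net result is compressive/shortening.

21.5 MPa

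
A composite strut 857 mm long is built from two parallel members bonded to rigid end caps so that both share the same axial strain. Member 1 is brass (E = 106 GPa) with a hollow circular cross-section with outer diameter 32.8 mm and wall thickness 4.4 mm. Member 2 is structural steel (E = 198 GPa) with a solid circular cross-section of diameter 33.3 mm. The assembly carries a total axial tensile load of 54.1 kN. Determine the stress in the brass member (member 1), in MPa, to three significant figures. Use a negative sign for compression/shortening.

A_1 = 392.6 mm².
A_2 = 870.9 mm².
Equal strain + equilibrium ⇒ each member carries load in proportion to AE: A₁E₁ = 41610000 N, A₂E₂ = 172400000 N, ΣAE = 214100000 N.
σ₁ = P·E₁/ΣAE = 54100·106000/214100000 = 26.79 MPa.

26.8 MPa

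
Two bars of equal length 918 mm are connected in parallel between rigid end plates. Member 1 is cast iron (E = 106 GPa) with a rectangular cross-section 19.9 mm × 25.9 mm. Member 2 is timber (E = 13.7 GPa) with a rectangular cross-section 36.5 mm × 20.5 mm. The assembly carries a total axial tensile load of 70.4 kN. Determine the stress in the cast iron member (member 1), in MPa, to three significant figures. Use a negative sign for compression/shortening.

115 MPa

A_1 = 515.4 mm².
A_2 = 748.2 mm².
Equal strain + equilibrium ⇒ each member carries load in proportion to AE: A₁E₁ = 54630000 N, A₂E₂ = 10250000 N, ΣAE = 64880000 N.
σ₁ = P·E₁/ΣAE = 70400·106000/64880000 = 115 MPa.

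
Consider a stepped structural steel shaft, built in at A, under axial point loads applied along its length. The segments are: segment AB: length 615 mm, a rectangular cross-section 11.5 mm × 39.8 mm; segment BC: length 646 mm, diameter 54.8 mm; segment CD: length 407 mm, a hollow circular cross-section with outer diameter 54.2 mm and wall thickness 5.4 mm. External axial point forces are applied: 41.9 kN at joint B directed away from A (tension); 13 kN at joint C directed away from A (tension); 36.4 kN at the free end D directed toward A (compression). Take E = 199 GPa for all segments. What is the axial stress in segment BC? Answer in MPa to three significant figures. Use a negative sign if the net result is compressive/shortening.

Internal axial forces (sectioning from the free end, tension +): N_CD = -36.4 kN, N_BC = -23.4 kN, N_AB = 18.5 kN.
A_BC = 2359 mm².
σ_BC = N_BC/A_BC = -23400/2359 = -9.921 MPa.

-9.92 MPa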